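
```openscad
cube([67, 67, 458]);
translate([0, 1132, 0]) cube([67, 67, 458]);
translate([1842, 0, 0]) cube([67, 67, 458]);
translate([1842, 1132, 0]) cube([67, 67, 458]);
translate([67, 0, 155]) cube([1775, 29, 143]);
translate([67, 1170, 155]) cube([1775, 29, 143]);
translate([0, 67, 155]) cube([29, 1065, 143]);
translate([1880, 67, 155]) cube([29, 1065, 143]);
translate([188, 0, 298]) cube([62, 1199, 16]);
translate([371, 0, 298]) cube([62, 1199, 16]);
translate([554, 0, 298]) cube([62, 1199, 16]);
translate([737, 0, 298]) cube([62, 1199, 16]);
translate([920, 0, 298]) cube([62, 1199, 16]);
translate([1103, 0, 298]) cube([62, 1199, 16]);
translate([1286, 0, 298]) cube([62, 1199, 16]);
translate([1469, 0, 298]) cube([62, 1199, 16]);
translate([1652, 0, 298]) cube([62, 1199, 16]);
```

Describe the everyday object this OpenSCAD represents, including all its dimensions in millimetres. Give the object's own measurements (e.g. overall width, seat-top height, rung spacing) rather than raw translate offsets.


A bed frame 1909 mm long (x) by 1199 mm wide (y). Four 67×67 mm corner posts, 458 mm tall, at the corners of the footprint. Four rails of 29 mm thickness and 143 mm height run between adjacent posts with their undersides at z = 155 mm, their outer faces flush with the outside of the frame (the two x-running rails run between the posts' inner faces; the two y-running rails run between the posts' inner faces). 9 slats, each 62 mm wide (x) and 16 mm thick, lie across the top of the two x-running rails, running the full 1199 mm width of the frame in y; along x they sit between the end posts with a 121 mm gap after the −x posts and between neighbouring slats, leaving 128 mm before the +x posts.


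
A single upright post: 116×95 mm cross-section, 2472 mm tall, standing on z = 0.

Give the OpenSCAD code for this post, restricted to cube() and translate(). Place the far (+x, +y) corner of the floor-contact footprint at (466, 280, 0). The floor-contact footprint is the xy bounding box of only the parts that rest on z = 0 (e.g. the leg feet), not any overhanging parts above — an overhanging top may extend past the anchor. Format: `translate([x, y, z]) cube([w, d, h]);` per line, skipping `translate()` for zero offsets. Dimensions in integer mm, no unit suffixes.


translate([350, 185, 0]) cube([116, 95, 2472]);


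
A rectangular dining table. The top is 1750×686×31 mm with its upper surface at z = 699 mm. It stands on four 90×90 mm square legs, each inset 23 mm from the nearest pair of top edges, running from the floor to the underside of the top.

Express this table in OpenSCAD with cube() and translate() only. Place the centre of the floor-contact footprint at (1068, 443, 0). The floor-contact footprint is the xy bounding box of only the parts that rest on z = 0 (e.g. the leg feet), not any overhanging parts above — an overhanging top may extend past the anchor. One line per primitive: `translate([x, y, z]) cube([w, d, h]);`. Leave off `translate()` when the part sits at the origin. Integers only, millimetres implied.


translate([193, 100, 668]) cube([1750, 686, 31]);
translate([216, 123, 0]) cube([90, 90, 668]);
translate([1830, 123, 0]) cube([90, 90, 668]);
translate([216, 673, 0]) cube([90, 90, 668]);
translate([1830, 673, 0]) cube([90, 90, 668]);


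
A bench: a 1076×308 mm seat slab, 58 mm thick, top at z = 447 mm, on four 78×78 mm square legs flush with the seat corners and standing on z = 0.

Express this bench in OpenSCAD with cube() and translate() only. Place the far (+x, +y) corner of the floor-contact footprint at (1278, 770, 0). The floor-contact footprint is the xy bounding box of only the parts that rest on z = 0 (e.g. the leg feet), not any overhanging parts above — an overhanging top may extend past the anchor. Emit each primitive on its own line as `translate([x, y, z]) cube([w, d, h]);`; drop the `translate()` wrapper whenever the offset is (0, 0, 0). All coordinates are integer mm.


translate([202, 462, 389]) cube([1076, 308, 58]);
translate([202, 462, 0]) cube([78, 78, 389]);
translate([202, 692, 0]) cube([78, 78, 389]);
translate([1200, 462, 0]) cube([78, 78, 389]);
translate([1200, 692, 0]) cube([78, 78, 389]);


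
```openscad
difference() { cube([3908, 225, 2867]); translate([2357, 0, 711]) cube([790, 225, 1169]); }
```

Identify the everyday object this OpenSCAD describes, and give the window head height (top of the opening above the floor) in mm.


A wall with a window opening. The window head height is 1880 mm.

A wall with a rectangular opening subtracted — a window. Sill at z = 711, opening 1169 mm tall, so the head is at 711 + 1169 = 1880 mm.


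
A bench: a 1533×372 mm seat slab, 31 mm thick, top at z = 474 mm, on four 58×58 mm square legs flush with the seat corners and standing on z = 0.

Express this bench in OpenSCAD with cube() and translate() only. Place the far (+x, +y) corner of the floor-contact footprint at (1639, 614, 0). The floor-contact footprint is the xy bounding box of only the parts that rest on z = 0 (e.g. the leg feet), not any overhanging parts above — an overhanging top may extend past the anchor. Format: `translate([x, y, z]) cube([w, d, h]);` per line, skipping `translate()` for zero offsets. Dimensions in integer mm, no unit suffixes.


// leg_h = 474 − 31 = 443
translate([106, 242, 443]) cube([1533, 372, 31]);
translate([106, 242, 0]) cube([58, 58, 443]);
translate([106, 556, 0]) cube([58, 58, 443]);
translate([1581, 242, 0]) cube([58, 58, 443]);
translate([1581, 556, 0]) cube([58, 58, 443]);


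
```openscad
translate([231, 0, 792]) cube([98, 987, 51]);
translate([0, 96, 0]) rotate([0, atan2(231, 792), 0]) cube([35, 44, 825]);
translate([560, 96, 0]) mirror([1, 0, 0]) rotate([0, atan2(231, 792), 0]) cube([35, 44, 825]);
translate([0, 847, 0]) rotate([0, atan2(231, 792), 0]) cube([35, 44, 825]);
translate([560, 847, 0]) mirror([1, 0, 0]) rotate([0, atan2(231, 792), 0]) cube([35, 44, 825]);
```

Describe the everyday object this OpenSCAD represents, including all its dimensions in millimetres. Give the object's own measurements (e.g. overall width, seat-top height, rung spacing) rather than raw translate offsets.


A sawhorse. A 98×987×51 mm beam (x, y, z) sits on two A-frame leg pairs. Each pair is two raked legs of 35×44 mm section (44 mm along y) splaying symmetrically in x. Each leg rises 792 mm vertically over 231 mm of horizontal reach and is 825 mm long along its own axis. Every leg's outer bottom edge rests on the floor and its outer top edge meets a bottom edge of the beam — the left legs (tilting toward +x) meet the beam's −x bottom edge, the right legs (their mirror images, tilting toward −x) meet its +x bottom edge — so the leg tops tuck under the beam, the beam's underside is 792 mm above the floor, and the feet are 560 mm apart outside-to-outside with the beam centred between them. The two leg pairs are set in 96 mm from either end of the beam.


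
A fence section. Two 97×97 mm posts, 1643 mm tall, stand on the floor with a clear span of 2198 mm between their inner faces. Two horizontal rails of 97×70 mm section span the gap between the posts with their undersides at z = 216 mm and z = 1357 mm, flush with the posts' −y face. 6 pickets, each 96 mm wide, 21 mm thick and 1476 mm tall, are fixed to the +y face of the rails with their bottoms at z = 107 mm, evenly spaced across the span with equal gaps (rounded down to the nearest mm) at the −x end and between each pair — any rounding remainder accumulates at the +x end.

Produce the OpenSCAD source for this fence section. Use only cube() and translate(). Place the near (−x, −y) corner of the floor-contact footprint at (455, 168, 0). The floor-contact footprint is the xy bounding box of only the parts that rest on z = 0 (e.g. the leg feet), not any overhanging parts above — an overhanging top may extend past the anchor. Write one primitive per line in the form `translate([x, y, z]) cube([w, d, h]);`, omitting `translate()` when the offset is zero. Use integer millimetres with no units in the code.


translate([455, 168, 0]) cube([97, 97, 1643]);
translate([2750, 168, 0]) cube([97, 97, 1643]);
translate([552, 168, 216]) cube([2198, 97, 70]);
translate([552, 168, 1357]) cube([2198, 97, 70]);
translate([783, 265, 107]) cube([96, 21, 1476]);
translate([1110, 265, 107]) cube([96, 21, 1476]);
translate([1437, 265, 107]) cube([96, 21, 1476]);
translate([1764, 265, 107]) cube([96, 21, 1476]);
translate([2091, 265, 107]) cube([96, 21, 1476]);
translate([2418, 265, 107]) cube([96, 21, 1476]);


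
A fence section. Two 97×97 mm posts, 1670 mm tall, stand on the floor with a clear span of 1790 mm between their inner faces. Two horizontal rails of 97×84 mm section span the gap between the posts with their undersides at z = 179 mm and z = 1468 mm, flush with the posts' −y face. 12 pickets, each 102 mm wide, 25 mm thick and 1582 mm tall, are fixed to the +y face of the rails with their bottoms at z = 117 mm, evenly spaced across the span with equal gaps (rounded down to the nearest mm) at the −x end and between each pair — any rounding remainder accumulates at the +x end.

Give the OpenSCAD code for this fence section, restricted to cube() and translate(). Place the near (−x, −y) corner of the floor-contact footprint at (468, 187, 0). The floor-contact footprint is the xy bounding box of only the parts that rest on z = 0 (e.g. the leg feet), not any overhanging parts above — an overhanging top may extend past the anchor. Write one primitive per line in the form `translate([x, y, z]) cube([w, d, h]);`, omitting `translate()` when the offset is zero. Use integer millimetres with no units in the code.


translate([468, 187, 0]) cube([97, 97, 1670]);
translate([2355, 187, 0]) cube([97, 97, 1670]);
translate([565, 187, 179]) cube([1790, 97, 84]);
translate([565, 187, 1468]) cube([1790, 97, 84]);
translate([608, 284, 117]) cube([102, 25, 1582]);
translate([753, 284, 117]) cube([102, 25, 1582]);
translate([898, 284, 117]) cube([102, 25, 1582]);
translate([1043, 284, 117]) cube([102, 25, 1582]);
translate([1188, 284, 117]) cube([102, 25, 1582]);
translate([1333, 284, 117]) cube([102, 25, 1582]);
translate([1478, 284, 117]) cube([102, 25, 1582]);
translate([1623, 284, 117]) cube([102, 25, 1582]);
translate([1768, 284, 117]) cube([102, 25, 1582]);
translate([1913, 284, 117]) cube([102, 25, 1582]);
translate([2058, 284, 117]) cube([102, 25, 1582]);
translate([2203, 284, 117]) cube([102, 25, 1582]);


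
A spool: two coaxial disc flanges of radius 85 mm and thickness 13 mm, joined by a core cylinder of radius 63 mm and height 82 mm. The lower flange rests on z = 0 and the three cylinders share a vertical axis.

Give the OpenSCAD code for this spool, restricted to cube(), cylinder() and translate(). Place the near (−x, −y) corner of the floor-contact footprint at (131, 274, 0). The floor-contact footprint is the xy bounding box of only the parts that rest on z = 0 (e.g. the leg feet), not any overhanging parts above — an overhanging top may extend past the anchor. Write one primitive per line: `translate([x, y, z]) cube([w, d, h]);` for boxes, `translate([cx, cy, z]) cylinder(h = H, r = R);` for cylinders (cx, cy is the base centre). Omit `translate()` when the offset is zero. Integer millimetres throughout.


translate([216, 359, 0]) cylinder(h = 13, r = 85);
translate([216, 359, 13]) cylinder(h = 82, r = 63);
translate([216, 359, 95]) cylinder(h = 13, r = 85);


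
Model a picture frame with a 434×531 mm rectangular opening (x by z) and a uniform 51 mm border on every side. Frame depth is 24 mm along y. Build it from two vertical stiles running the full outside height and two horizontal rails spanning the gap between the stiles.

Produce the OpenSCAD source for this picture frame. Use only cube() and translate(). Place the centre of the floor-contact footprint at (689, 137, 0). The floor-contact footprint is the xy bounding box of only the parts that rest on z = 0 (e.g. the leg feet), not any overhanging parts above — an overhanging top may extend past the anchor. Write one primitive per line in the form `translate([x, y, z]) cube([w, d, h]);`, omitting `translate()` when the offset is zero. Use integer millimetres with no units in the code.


translate([421, 125, 0]) cube([51, 24, 633]);
translate([906, 125, 0]) cube([51, 24, 633]);
translate([472, 125, 0]) cube([434, 24, 51]);
translate([472, 125, 582]) cube([434, 24, 51]);


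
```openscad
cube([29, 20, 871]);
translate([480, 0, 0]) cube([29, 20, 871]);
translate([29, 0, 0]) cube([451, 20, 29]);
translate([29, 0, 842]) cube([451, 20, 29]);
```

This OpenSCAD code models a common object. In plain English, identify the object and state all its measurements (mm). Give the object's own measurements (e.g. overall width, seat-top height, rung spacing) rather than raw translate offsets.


A rectangular picture frame lying in the x–z plane (depth along y). The opening is 451 mm wide (x) by 813 mm tall (z), surrounded by a border 29 mm wide on all four sides. The frame is 20 mm deep and is made of two full-height vertical stiles with two horizontal rails fitted between them.


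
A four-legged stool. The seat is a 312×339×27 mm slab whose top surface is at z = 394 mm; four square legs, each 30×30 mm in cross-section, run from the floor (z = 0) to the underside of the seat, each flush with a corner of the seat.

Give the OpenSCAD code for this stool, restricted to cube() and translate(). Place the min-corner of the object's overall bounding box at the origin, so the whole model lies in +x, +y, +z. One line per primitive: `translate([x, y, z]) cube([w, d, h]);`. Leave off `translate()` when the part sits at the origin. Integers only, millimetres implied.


translate([0, 0, 367]) cube([312, 339, 27]);
cube([30, 30, 367]);
translate([282, 0, 0]) cube([30, 30, 367]);
translate([0, 309, 0]) cube([30, 30, 367]);
translate([282, 309, 0]) cube([30, 30, 367]);


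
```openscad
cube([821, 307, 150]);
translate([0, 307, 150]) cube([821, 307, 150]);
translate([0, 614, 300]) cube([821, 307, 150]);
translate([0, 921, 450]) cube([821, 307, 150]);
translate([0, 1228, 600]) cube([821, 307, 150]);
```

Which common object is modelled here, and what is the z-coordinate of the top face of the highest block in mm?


A staircase. The total rise is 750 mm.

5 identical blocks, each offset up and back from the previous — a staircase. Each step is 150 mm tall and there are 5 of them, so the total rise is 5 × 150 = 750 mm.


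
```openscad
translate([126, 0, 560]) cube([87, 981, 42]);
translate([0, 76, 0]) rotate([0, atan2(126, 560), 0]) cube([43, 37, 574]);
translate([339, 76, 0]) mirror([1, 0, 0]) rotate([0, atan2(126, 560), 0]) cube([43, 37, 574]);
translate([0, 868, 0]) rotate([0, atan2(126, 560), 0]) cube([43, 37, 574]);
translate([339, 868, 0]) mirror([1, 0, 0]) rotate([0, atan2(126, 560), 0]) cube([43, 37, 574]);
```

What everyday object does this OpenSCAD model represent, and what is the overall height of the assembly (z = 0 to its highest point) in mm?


A sawhorse. The overall height is 602 mm.

A beam across two mirrored pairs of raked legs — a sawhorse. The beam's underside is at z = 560 (matching the legs' vertical rise in atan2(126, 560)) and the beam is 42 mm tall, so its top is at 560 + 42 = 602 mm. The raked legs top out at the beam's underside, so that is the highest point.


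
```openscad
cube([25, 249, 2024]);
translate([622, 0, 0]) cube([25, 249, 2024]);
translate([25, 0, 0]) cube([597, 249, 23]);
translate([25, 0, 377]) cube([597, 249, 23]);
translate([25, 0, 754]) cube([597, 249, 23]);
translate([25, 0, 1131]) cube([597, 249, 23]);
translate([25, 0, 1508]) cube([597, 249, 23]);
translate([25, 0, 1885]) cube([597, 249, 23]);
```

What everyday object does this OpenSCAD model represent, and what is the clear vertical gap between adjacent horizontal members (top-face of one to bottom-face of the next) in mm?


A bookshelf. The clear shelf gap is 354 mm.

Two tall side panels with 6 horizontal boards between them — a bookshelf. The first two shelf undersides are at z = 0 and z = 377; with shelf thickness 23, the clear gap is 377 − 0 − 23 = 354 mm.


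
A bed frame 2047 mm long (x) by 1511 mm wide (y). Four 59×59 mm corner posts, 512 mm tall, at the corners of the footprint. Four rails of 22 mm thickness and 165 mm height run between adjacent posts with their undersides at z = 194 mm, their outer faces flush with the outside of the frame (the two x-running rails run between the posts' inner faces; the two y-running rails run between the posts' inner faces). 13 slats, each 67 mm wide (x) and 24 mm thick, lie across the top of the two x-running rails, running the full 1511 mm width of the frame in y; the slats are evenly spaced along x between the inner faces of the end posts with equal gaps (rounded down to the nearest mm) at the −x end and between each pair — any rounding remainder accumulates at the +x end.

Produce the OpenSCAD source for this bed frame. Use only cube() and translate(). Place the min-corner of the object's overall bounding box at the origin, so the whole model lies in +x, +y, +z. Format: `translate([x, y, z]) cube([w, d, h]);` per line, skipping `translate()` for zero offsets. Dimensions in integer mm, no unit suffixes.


// slat z = rail_z + rail_h = 194 + 165 = 359
// slat gap = ⌊(1929 − 13·67) / 14⌋ = 75
cube([59, 59, 512]);
translate([0, 1452, 0]) cube([59, 59, 512]);
translate([1988, 0, 0]) cube([59, 59, 512]);
translate([1988, 1452, 0]) cube([59, 59, 512]);
translate([59, 0, 194]) cube([1929, 22, 165]);
translate([59, 1489, 194]) cube([1929, 22, 165]);
translate([0, 59, 194]) cube([22, 1393, 165]);
translate([2025, 59, 194]) cube([22, 1393, 165]);
translate([134, 0, 359]) cube([67, 1511, 24]);
translate([276, 0, 359]) cube([67, 1511, 24]);
translate([418, 0, 359]) cube([67, 1511, 24]);
translate([560, 0, 359]) cube([67, 1511, 24]);
translate([702, 0, 359]) cube([67, 1511, 24]);
translate([844, 0, 359]) cube([67, 1511, 24]);
translate([986, 0, 359]) cube([67, 1511, 24]);
translate([1128, 0, 359]) cube([67, 1511, 24]);
translate([1270, 0, 359]) cube([67, 1511, 24]);
translate([1412, 0, 359]) cube([67, 1511, 24]);
translate([1554, 0, 359]) cube([67, 1511, 24]);
translate([1696, 0, 359]) cube([67, 1511, 24]);
translate([1838, 0, 359]) cube([67, 1511, 24]);


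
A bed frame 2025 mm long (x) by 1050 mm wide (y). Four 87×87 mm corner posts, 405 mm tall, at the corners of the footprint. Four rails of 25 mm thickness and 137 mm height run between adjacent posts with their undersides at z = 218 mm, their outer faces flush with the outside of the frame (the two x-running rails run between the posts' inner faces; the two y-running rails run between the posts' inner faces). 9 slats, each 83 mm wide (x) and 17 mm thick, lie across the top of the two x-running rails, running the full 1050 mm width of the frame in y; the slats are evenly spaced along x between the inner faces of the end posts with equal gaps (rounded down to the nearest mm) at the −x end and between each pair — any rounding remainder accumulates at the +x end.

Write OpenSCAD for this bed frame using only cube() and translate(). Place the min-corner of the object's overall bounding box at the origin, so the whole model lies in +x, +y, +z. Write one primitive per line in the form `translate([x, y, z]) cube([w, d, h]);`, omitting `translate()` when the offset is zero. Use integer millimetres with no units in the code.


// slat z = rail_z + rail_h = 218 + 137 = 355
// slat gap = ⌊(1851 − 9·83) / 10⌋ = 110
cube([87, 87, 405]);
translate([0, 963, 0]) cube([87, 87, 405]);
translate([1938, 0, 0]) cube([87, 87, 405]);
translate([1938, 963, 0]) cube([87, 87, 405]);
translate([87, 0, 218]) cube([1851, 25, 137]);
translate([87, 1025, 218]) cube([1851, 25, 137]);
translate([0, 87, 218]) cube([25, 876, 137]);
translate([2000, 87, 218]) cube([25, 876, 137]);
translate([197, 0, 355]) cube([83, 1050, 17]);
translate([390, 0, 355]) cube([83, 1050, 17]);
translate([583, 0, 355]) cube([83, 1050, 17]);
translate([776, 0, 355]) cube([83, 1050, 17]);
translate([969, 0, 355]) cube([83, 1050, 17]);
translate([1162, 0, 355]) cube([83, 1050, 17]);
translate([1355, 0, 355]) cube([83, 1050, 17]);
translate([1548, 0, 355]) cube([83, 1050, 17]);
translate([1741, 0, 355]) cube([83, 1050, 17]);


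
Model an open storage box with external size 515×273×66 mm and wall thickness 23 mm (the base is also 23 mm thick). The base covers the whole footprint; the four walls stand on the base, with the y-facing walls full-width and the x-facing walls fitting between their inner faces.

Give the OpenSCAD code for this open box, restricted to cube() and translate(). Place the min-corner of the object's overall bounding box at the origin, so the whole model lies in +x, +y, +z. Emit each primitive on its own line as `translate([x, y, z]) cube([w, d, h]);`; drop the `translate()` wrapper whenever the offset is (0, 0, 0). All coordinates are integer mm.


cube([515, 273, 23]);
translate([0, 0, 23]) cube([515, 23, 43]);
translate([0, 250, 23]) cube([515, 23, 43]);
translate([0, 23, 23]) cube([23, 227, 43]);
translate([492, 23, 23]) cube([23, 227, 43]);


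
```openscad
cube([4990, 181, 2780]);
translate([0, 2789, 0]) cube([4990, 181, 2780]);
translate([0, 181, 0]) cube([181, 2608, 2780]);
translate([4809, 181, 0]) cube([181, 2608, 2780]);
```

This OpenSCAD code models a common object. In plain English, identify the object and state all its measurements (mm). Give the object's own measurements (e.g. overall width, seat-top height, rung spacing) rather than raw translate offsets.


The wall frame of a small rectangular building: four walls, each 2780 mm tall and 181 mm thick, enclosing a footprint 4990 mm (x) by 2970 mm (y) outside-to-outside, with no floor or roof. The front and back walls (the −y and +y sides) span the full width; the two side walls fit between them.


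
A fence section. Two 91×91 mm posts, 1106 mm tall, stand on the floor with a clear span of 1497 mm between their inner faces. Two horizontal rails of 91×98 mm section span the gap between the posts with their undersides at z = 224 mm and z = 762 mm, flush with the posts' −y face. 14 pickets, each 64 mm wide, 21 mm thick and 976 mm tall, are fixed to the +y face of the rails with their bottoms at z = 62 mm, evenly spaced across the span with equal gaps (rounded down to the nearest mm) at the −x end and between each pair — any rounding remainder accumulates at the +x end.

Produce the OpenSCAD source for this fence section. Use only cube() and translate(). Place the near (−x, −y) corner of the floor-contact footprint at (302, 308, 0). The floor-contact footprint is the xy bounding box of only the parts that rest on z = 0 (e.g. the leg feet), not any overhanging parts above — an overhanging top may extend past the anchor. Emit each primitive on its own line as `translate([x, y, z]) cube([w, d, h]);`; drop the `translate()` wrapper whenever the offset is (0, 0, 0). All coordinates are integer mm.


translate([302, 308, 0]) cube([91, 91, 1106]);
translate([1890, 308, 0]) cube([91, 91, 1106]);
translate([393, 308, 224]) cube([1497, 91, 98]);
translate([393, 308, 762]) cube([1497, 91, 98]);
translate([433, 399, 62]) cube([64, 21, 976]);
translate([537, 399, 62]) cube([64, 21, 976]);
translate([641, 399, 62]) cube([64, 21, 976]);
translate([745, 399, 62]) cube([64, 21, 976]);
translate([849, 399, 62]) cube([64, 21, 976]);
translate([953, 399, 62]) cube([64, 21, 976]);
translate([1057, 399, 62]) cube([64, 21, 976]);
translate([1161, 399, 62]) cube([64, 21, 976]);
translate([1265, 399, 62]) cube([64, 21, 976]);
translate([1369, 399, 62]) cube([64, 21, 976]);
translate([1473, 399, 62]) cube([64, 21, 976]);
translate([1577, 399, 62]) cube([64, 21, 976]);
translate([1681, 399, 62]) cube([64, 21, 976]);
translate([1785, 399, 62]) cube([64, 21, 976]);


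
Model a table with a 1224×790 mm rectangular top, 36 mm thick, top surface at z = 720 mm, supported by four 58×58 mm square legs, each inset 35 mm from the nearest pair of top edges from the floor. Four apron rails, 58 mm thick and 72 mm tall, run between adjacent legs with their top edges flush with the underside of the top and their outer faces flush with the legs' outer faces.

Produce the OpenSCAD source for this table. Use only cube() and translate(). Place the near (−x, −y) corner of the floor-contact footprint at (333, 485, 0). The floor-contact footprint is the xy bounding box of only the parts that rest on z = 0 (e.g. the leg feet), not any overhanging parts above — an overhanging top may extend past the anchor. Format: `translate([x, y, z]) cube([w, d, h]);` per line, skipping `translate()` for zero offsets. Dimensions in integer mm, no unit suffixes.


// leg_h = 720 - 36 = 684
// apron z = 684 - 72 = 612
translate([298, 450, 684]) cube([1224, 790, 36]);
translate([333, 485, 0]) cube([58, 58, 684]);
translate([1429, 485, 0]) cube([58, 58, 684]);
translate([333, 1147, 0]) cube([58, 58, 684]);
translate([1429, 1147, 0]) cube([58, 58, 684]);
translate([391, 485, 612]) cube([1038, 58, 72]);
translate([391, 1147, 612]) cube([1038, 58, 72]);
translate([333, 543, 612]) cube([58, 604, 72]);
translate([1429, 543, 612]) cube([58, 604, 72]);


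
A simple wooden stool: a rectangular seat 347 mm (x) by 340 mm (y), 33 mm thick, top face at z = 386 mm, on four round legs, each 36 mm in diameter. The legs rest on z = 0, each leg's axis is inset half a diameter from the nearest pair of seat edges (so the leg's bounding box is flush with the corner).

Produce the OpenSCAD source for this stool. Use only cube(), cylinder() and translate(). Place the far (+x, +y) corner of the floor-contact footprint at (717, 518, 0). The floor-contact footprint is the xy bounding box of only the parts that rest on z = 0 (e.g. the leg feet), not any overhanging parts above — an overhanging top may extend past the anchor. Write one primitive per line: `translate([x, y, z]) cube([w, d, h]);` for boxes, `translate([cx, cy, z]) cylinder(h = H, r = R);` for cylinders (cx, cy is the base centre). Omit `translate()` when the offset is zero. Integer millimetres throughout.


translate([370, 178, 353]) cube([347, 340, 33]);
translate([388, 196, 0]) cylinder(h = 353, r = 18);
translate([699, 196, 0]) cylinder(h = 353, r = 18);
translate([388, 500, 0]) cylinder(h = 353, r = 18);
translate([699, 500, 0]) cylinder(h = 353, r = 18);


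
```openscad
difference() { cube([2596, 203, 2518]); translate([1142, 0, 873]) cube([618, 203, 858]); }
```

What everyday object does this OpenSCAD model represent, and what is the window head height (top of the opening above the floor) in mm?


A wall with a window opening. The window head height is 1731 mm.

A wall with a rectangular opening subtracted — a window. Sill at z = 873, opening 858 mm tall, so the head is at 873 + 858 = 1731 mm.


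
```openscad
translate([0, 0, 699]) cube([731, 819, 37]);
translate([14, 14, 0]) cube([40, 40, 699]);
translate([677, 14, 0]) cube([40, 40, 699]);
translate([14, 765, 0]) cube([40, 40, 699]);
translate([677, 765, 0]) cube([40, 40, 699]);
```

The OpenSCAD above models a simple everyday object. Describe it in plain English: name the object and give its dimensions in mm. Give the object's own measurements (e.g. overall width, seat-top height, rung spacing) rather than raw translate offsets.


A rectangular dining table. The top is 731×819×37 mm with its upper surface at z = 736 mm. It stands on four 40×40 mm square legs, each inset 14 mm from the nearest pair of top edges, running from the floor to the underside of the top.


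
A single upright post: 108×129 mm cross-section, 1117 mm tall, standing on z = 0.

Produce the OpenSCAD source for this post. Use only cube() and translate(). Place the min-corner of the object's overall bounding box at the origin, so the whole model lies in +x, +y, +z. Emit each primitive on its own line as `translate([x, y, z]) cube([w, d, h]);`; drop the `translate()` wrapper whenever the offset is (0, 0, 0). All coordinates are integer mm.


cube([108, 129, 1117]);


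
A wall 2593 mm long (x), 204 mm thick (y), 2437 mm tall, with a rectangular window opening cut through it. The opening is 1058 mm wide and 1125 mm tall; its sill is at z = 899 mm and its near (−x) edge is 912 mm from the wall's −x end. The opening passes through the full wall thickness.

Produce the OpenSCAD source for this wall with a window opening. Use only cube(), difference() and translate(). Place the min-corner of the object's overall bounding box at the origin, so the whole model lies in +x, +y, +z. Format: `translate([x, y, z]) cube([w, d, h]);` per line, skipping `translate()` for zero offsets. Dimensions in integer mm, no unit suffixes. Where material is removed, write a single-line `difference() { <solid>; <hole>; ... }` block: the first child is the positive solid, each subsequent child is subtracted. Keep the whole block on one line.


difference() { cube([2593, 204, 2437]); translate([912, 0, 899]) cube([1058, 204, 1125]); }


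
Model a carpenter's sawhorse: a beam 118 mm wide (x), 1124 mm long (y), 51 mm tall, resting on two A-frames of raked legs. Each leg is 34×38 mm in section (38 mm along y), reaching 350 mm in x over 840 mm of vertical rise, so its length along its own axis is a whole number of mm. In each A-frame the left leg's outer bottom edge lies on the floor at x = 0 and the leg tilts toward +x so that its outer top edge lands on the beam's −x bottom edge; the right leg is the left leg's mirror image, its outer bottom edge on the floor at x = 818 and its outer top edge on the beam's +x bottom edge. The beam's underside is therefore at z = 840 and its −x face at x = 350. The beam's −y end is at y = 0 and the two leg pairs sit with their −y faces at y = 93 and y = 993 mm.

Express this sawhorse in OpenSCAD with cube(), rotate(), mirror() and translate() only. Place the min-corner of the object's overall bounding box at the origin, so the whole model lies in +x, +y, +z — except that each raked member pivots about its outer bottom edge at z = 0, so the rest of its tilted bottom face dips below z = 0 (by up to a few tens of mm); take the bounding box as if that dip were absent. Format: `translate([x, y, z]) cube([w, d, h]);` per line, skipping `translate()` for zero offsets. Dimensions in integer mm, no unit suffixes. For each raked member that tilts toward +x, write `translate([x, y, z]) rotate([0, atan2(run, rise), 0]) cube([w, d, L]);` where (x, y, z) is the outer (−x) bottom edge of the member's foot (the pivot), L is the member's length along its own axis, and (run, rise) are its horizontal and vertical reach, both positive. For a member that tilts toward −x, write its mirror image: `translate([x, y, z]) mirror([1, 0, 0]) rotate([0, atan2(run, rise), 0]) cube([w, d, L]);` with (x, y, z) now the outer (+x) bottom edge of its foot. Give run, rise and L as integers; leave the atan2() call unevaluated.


translate([350, 0, 840]) cube([118, 1124, 51]);
translate([0, 93, 0]) rotate([0, atan2(350, 840), 0]) cube([34, 38, 910]);
translate([818, 93, 0]) mirror([1, 0, 0]) rotate([0, atan2(350, 840), 0]) cube([34, 38, 910]);
translate([0, 993, 0]) rotate([0, atan2(350, 840), 0]) cube([34, 38, 910]);
translate([818, 993, 0]) mirror([1, 0, 0]) rotate([0, atan2(350, 840), 0]) cube([34, 38, 910]);


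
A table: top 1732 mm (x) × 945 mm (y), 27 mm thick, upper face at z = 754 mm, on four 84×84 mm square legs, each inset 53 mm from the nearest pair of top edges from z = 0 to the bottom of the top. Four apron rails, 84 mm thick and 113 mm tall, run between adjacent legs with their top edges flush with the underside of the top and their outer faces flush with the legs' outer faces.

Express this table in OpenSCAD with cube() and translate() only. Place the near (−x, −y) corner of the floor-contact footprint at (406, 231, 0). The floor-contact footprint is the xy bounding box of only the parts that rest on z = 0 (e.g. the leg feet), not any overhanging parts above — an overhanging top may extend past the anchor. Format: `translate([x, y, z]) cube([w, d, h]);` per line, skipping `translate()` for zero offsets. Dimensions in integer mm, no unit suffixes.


// leg_h = 754 - 27 = 727
// apron z = 727 - 113 = 614
translate([353, 178, 727]) cube([1732, 945, 27]);
translate([406, 231, 0]) cube([84, 84, 727]);
translate([1948, 231, 0]) cube([84, 84, 727]);
translate([406, 986, 0]) cube([84, 84, 727]);
translate([1948, 986, 0]) cube([84, 84, 727]);
translate([490, 231, 614]) cube([1458, 84, 113]);
translate([490, 986, 614]) cube([1458, 84, 113]);
translate([406, 315, 614]) cube([84, 671, 113]);
translate([1948, 315, 614]) cube([84, 671, 113]);


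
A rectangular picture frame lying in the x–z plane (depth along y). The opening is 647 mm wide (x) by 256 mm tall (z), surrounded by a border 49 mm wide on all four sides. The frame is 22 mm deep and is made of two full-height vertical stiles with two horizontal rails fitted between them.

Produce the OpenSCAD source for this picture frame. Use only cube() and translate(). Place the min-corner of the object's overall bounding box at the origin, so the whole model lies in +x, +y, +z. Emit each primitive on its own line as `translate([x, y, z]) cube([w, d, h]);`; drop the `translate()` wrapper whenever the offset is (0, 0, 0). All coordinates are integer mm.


cube([49, 22, 354]);
translate([696, 0, 0]) cube([49, 22, 354]);
translate([49, 0, 0]) cube([647, 22, 49]);
translate([49, 0, 305]) cube([647, 22, 49]);


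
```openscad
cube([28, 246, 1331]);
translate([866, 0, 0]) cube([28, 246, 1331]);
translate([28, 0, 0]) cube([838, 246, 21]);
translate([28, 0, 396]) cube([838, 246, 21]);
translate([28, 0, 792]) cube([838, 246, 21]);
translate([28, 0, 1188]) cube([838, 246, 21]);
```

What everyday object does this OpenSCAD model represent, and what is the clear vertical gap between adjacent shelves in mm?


A bookshelf. The clear shelf gap is 375 mm.

Two tall side panels with 4 horizontal boards between them — a bookshelf. The first two shelf undersides are at z = 0 and z = 396; with shelf thickness 21, the clear gap is 396 − 0 − 21 = 375 mm.


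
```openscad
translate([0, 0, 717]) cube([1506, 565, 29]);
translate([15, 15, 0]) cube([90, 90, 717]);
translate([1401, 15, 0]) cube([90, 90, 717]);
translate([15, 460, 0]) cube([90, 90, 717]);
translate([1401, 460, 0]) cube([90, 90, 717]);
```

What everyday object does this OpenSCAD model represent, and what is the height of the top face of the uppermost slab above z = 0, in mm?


A table. The table height is 746 mm.

A 1506×565×29 slab sits at z = 717 on four 90 mm square posts — a table. The top surface is at 717 + 29 = 746 mm.


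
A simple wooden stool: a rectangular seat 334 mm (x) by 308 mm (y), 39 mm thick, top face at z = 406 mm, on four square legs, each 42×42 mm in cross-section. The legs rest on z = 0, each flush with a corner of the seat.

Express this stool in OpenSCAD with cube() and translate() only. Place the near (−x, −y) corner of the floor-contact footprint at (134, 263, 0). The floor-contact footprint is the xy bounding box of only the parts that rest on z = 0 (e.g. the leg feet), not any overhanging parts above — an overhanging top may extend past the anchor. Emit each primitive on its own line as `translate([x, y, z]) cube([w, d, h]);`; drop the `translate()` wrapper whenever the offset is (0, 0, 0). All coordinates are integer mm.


translate([134, 263, 367]) cube([334, 308, 39]);
translate([134, 263, 0]) cube([42, 42, 367]);
translate([426, 263, 0]) cube([42, 42, 367]);
translate([134, 529, 0]) cube([42, 42, 367]);
translate([426, 529, 0]) cube([42, 42, 367]);


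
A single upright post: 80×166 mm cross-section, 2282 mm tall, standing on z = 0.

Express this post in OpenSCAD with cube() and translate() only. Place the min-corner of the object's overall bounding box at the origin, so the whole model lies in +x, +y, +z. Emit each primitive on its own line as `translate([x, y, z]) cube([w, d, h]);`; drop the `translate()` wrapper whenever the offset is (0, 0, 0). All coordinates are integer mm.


cube([80, 166, 2282]);


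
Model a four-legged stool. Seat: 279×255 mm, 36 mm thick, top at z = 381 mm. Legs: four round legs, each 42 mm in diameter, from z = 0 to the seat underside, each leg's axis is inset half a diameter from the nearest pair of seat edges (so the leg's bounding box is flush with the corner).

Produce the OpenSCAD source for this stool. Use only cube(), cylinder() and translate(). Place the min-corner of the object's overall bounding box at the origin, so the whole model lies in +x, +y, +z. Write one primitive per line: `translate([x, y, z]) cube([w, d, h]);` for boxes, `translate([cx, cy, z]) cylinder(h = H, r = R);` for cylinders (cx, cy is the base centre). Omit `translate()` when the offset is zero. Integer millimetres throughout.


// leg_h = 381 - 36 = 345
translate([0, 0, 345]) cube([279, 255, 36]);
translate([21, 21, 0]) cylinder(h = 345, r = 21);
translate([258, 21, 0]) cylinder(h = 345, r = 21);
translate([21, 234, 0]) cylinder(h = 345, r = 21);
translate([258, 234, 0]) cylinder(h = 345, r = 21);


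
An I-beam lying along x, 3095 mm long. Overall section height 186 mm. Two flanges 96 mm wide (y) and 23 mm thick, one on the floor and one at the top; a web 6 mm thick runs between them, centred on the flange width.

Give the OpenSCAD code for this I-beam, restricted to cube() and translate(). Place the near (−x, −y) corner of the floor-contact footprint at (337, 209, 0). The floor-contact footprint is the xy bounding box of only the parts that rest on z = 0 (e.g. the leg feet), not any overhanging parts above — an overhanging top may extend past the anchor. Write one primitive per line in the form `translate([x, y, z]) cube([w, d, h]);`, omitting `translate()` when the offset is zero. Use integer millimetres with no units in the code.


translate([337, 209, 0]) cube([3095, 96, 23]);
translate([337, 254, 23]) cube([3095, 6, 140]);
translate([337, 209, 163]) cube([3095, 96, 23]);


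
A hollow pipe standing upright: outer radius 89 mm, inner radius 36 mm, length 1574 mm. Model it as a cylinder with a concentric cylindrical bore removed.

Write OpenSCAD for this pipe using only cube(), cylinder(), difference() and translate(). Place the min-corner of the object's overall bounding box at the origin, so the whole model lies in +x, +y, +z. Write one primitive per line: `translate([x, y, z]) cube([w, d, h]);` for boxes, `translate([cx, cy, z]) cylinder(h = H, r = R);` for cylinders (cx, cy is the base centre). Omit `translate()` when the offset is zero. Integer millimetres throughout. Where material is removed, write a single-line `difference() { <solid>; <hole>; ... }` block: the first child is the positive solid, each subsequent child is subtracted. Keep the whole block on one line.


difference() { translate([89, 89, 0]) cylinder(h = 1574, r = 89); translate([89, 89, 0]) cylinder(h = 1574, r = 36); }


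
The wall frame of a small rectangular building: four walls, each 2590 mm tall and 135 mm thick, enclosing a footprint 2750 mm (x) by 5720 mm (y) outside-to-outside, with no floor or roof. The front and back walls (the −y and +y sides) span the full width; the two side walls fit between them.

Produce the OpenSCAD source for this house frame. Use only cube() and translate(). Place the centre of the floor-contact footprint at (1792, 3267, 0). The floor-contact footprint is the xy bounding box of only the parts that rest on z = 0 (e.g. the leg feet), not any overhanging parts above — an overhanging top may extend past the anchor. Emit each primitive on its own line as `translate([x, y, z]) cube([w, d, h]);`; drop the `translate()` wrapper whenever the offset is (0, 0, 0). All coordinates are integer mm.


translate([417, 407, 0]) cube([2750, 135, 2590]);
translate([417, 5992, 0]) cube([2750, 135, 2590]);
translate([417, 542, 0]) cube([135, 5450, 2590]);
translate([3032, 542, 0]) cube([135, 5450, 2590]);


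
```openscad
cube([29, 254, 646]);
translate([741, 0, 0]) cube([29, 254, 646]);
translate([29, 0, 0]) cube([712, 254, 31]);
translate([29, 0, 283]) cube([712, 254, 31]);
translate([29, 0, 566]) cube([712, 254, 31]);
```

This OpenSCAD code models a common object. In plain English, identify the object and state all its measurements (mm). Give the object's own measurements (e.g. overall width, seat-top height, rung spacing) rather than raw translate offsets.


An open bookshelf. Two side panels, each 29 mm thick, 254 mm deep and 646 mm tall, stand 770 mm apart (outside-to-outside). Between them sit 3 shelves, each 31 mm thick and 254 mm deep, spanning the full gap between the sides. The bottom shelf rests on the floor (its underside at z = 0) and the clear gap between one shelf's top and the next shelf's underside is 252 mm.
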